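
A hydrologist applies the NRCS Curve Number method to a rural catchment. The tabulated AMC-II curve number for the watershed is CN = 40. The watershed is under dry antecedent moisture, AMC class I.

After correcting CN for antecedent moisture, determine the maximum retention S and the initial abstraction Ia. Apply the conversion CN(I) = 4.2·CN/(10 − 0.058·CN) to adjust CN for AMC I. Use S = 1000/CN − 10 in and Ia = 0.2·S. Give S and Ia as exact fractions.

S = 250/7 in ≈ 35.714 in; Ia = 50/7 in ≈ 7.143 in

Dry (AMC I): CN(I) = 4.2·40/(10 − 0.058·40) = 168/(192/25) = 175/8 ≈ 21.875
Retention S: 1000/CN − 10 with CN=21.875 → S = 250/7 ≈ 35.714 in
Ia = 0.2·(250/7) = 50/7 in ≈ 7.143 in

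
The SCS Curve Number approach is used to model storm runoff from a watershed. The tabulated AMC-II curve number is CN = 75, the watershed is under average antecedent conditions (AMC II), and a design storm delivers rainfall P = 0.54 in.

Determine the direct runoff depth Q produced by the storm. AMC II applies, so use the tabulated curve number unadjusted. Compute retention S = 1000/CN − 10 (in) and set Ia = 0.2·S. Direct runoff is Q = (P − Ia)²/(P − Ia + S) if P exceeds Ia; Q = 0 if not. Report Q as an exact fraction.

Q = 0 in ≈ 0.000 in

Average conditions: CN = 75 (no AMC adjustment).
Retention S: 1000/CN − 10 with CN=75.000 → S = 10/3 ≈ 3.333 in
Ia = 0.2·(10/3) = 2/3 in ≈ 0.667 in
P = 0.540 ≤ Ia = 0.667 in: entire storm abstracted, Q = 0.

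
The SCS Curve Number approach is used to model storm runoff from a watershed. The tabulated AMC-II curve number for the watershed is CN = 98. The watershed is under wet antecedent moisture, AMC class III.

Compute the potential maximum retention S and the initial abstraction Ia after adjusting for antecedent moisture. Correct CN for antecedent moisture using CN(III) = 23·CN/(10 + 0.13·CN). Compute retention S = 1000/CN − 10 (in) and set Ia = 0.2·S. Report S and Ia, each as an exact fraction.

S = 100/1127 in ≈ 0.089 in; Ia = 20/1127 in ≈ 0.018 in

Adjust CN=98 to AMC III: 23·98/(10 + 0.13·98) → 2254 ÷ (1137/50) = 112700/1137 ≈ 99.120
Retention S: 1000/CN − 10 with CN=99.120 → S = 100/1127 ≈ 0.089 in
Ia = 0.2·(100/1127) = 20/1127 in ≈ 0.018 in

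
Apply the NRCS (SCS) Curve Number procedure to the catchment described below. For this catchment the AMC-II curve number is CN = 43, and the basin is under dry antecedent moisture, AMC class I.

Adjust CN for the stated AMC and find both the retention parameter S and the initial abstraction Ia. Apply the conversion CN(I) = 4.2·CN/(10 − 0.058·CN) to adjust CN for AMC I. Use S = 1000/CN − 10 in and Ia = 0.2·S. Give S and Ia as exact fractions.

Adjust CN=43 to AMC I: 4.2·43/(10 − 0.058·43) → (903/5) ÷ (3753/500) = 30100/1251 ≈ 24.061
Retention S: 1000/CN − 10 with CN=24.061 → S = 9500/301 ≈ 31.561 in
Ia = 0.2·(9500/301) = 1900/301 in ≈ 6.312 in

S = 9500/301 in ≈ 31.561 in; Ia = 1900/301 in ≈ 6.312 in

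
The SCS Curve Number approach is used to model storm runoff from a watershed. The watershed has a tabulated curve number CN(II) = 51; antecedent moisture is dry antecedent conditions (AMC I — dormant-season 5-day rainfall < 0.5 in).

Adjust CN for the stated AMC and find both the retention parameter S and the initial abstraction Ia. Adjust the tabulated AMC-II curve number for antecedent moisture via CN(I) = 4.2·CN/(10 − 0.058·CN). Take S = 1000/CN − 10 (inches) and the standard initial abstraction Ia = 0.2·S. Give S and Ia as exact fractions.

S = 3500/153 in ≈ 22.876 in; Ia = 700/153 in ≈ 4.575 in

Dry (AMC I): CN(I) = 4.2·51/(10 − 0.058·51) = (1071/5)/(3521/500) = 15300/503 ≈ 30.417
S = 1000/(15300/503) − 10 = 3500/153 in ≈ 22.876 in
Ia = 0.2S: 0.2·22.876 = 4.575 in (exactly 700/153)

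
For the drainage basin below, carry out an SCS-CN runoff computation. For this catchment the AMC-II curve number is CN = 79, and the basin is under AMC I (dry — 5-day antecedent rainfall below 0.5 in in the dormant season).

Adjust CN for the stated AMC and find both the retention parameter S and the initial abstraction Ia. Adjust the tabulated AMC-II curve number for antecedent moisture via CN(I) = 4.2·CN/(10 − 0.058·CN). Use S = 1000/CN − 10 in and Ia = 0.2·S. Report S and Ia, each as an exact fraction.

S = 500/79 in ≈ 6.329 in; Ia = 100/79 in ≈ 1.266 in

Adjust CN=79 to AMC I: 4.2·79/(10 − 0.058·79) → (1659/5) ÷ (2709/500) = 7900/129 ≈ 61.240
S = 1000/(7900/129) − 10 = 500/79 in ≈ 6.329 in
Ia = 0.2S: 0.2·6.329 = 1.266 in (exactly 100/79)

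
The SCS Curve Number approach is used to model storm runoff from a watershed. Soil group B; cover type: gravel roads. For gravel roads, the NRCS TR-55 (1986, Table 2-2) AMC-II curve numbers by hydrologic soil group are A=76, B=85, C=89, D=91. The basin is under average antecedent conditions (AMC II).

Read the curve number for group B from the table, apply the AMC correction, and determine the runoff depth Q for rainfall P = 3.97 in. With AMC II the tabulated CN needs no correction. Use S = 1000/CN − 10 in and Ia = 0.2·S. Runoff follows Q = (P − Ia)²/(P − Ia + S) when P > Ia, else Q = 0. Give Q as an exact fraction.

NRCS table: gravel roads, soil group B → CN(II) = 85
AMC II — tabulated CN = 85 applies directly.
Max retention: S = 1000/85 − 10 = 30/17 in (≈ 1.765 in)
Initial abstraction Ia = S/5 = (30/17)/5 = 6/17 ≈ 0.353 in
Since P=3.970 > Ia=0.353: effective rainfall P−Ia = 6149/1700 in
Q: (6149/1700)² ÷ (9149/1700) = 37810201/15553300 in (≈ 2.431 in)

Q = 37810201/15553300 in ≈ 2.431 in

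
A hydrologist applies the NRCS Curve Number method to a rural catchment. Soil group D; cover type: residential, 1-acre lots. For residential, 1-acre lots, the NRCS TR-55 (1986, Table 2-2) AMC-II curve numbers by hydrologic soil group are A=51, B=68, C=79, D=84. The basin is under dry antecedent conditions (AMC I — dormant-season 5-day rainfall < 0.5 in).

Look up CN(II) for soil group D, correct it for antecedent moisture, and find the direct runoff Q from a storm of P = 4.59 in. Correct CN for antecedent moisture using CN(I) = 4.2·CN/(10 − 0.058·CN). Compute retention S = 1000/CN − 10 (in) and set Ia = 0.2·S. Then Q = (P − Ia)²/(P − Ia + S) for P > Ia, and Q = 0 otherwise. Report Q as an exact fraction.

NRCS table: residential, 1-acre lots, soil group D → CN(II) = 84
Adjust CN=84 to AMC I: 4.2·84/(10 − 0.058·84) → (1764/5) ÷ (641/125) = 44100/641 ≈ 68.799
Max retention: S = 1000/(44100/641) − 10 = 2000/441 in (≈ 4.535 in)
Ia = 0.2S: 0.2·4.535 = 0.907 in (exactly 400/441)
Excess rainfall: 4.590 − 0.907 = 3.683 in; P > Ia so Q > 0
Q = (162419/44100)²/((162419/44100) + 2000/441) = (26379931561/1944810000)/(362419/44100) = 26379931561/15982677900 in ≈ 1.651 in

Q = 26379931561/15982677900 in ≈ 1.651 in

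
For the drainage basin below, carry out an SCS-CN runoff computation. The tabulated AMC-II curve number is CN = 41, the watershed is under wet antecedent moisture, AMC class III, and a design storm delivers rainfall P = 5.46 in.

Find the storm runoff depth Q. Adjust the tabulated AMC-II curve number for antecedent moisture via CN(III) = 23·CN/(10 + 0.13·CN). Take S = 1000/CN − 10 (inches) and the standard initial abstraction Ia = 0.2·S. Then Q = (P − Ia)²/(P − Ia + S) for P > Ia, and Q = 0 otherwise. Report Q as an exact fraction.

Adjust CN=41 to AMC III: 23·41/(10 + 0.13·41) → 943 ÷ (1533/100) = 94300/1533 ≈ 61.513
Retention S: 1000/CN − 10 with CN=61.513 → S = 5900/943 ≈ 6.257 in
Ia = 0.2S: 0.2·6.257 = 1.251 in (exactly 1180/943)
P − Ia = 5.460 − 1.251 = 198439/47150 ≈ 4.209 in (> 0, runoff occurs)
Q: (198439/47150)² ÷ (493439/47150) = 39378036721/23265648850 in (≈ 1.693 in)

Q = 39378036721/23265648850 in ≈ 1.693 in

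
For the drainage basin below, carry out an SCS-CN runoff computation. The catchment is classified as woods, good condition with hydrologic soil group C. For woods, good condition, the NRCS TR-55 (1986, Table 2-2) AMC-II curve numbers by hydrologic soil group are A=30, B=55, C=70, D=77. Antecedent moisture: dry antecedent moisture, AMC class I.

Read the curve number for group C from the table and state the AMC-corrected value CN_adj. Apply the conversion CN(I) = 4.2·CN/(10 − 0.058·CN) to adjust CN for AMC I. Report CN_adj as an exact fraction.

NRCS table: woods, good condition, soil group C → CN(II) = 70
CN(I) from CN(II)=70: (4.2·70)/(10 − 0.058·70) = 4900/99 ≈ 49.495

CN_adj = 4900/99 ≈ 49.495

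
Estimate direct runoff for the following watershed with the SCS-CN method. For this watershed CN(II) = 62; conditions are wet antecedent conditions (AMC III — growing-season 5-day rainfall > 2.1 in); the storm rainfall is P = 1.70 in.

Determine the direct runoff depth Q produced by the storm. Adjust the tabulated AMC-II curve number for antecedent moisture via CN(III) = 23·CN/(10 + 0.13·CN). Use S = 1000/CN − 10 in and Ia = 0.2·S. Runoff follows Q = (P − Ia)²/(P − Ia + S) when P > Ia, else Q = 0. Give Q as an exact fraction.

Q = 69239041/194798730 in ≈ 0.355 in

CN(III) from CN(II)=62: (23·62)/(10 + 0.13·62) = 71300/903 ≈ 78.959
Max retention: S = 1000/(71300/903) − 10 = 1900/713 in (≈ 2.665 in)
Ia = 0.2·(1900/713) = 380/713 in ≈ 0.533 in
P − Ia = 1.700 − 0.533 = 8321/7130 ≈ 1.167 in (> 0, runoff occurs)
Q = (8321/7130)²/((8321/7130) + 1900/713) = (69239041/50836900)/(27321/7130) = 69239041/194798730 in ≈ 0.355 in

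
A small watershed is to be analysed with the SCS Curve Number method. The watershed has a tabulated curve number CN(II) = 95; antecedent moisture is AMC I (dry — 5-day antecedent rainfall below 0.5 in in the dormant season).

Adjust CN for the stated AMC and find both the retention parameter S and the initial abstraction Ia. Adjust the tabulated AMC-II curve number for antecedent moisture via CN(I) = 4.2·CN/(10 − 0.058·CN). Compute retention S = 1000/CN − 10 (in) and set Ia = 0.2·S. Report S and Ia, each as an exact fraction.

S = 500/399 in ≈ 1.253 in; Ia = 100/399 in ≈ 0.251 in

Adjust CN=95 to AMC I: 4.2·95/(10 − 0.058·95) → 399 ÷ (449/100) = 39900/449 ≈ 88.864
Retention S: 1000/CN − 10 with CN=88.864 → S = 500/399 ≈ 1.253 in
Ia = 0.2S: 0.2·1.253 = 0.251 in (exactly 100/399)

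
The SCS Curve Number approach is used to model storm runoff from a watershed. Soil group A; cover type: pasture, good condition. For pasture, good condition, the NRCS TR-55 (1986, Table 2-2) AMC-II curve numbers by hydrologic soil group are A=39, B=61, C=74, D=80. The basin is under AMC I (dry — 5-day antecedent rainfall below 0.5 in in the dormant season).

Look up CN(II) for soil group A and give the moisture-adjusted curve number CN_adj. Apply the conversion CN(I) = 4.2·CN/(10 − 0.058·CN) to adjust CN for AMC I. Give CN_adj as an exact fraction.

NRCS table: pasture, good condition, soil group A → CN(II) = 39
CN(I) from CN(II)=39: (4.2·39)/(10 − 0.058·39) = 81900/3869 ≈ 21.168

CN_adj = 81900/3869 ≈ 21.168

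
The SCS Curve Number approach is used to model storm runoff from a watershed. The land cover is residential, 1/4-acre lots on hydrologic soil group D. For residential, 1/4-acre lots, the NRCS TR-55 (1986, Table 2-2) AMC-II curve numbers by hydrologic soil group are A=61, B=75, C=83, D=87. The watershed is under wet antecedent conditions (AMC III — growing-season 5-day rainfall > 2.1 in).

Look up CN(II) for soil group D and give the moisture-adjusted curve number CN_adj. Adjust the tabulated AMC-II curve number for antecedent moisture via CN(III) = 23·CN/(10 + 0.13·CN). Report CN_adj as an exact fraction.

CN_adj = 200100/2131 ≈ 93.900

NRCS table: residential, 1/4-acre lots, soil group D → CN(II) = 87
Adjust CN=87 to AMC III: 23·87/(10 + 0.13·87) → 2001 ÷ (2131/100) = 200100/2131 ≈ 93.900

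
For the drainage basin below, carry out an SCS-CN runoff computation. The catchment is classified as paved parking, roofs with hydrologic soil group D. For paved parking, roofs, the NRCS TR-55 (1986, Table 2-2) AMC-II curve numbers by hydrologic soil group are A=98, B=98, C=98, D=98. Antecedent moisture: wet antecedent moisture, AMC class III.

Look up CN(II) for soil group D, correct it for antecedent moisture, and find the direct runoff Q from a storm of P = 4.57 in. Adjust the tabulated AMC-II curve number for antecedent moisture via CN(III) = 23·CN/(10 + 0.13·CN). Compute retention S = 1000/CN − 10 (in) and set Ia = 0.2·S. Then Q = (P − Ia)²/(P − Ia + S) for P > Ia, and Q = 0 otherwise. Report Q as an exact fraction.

Q = 263209015521/58946495300 in ≈ 4.465 in

NRCS table: paved parking, roofs, soil group D → CN(II) = 98
CN(III) from CN(II)=98: (23·98)/(10 + 0.13·98) = 112700/1137 ≈ 99.120
Retention S: 1000/CN − 10 with CN=99.120 → S = 100/1127 ≈ 0.089 in
Ia = 0.2S: 0.2·0.089 = 0.018 in (exactly 20/1127)
Excess rainfall: 4.570 − 0.018 = 4.552 in; P > Ia so Q > 0
Q = (513039/112700)²/((513039/112700) + 100/1127) = (263209015521/12701290000)/(523039/112700) = 263209015521/58946495300 in ≈ 4.465 in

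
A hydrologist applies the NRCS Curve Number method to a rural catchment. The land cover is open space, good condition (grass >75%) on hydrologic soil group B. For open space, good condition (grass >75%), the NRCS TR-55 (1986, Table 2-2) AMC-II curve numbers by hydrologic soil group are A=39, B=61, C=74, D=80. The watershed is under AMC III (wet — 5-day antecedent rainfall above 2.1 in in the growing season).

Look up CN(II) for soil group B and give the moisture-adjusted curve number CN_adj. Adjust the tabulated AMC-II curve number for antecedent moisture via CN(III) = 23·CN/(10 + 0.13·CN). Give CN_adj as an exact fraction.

NRCS table: open space, good condition (grass >75%), soil group B → CN(II) = 61
CN(III) from CN(II)=61: (23·61)/(10 + 0.13·61) = 140300/1793 ≈ 78.249

CN_adj = 140300/1793 ≈ 78.249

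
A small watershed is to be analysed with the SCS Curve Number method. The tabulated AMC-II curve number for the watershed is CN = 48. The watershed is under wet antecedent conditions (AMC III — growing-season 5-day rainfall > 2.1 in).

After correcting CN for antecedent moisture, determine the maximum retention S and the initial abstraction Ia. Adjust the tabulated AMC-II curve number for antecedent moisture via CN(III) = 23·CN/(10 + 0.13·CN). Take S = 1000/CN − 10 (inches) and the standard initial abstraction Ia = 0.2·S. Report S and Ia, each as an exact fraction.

Adjust CN=48 to AMC III: 23·48/(10 + 0.13·48) → 1104 ÷ (406/25) = 13800/203 ≈ 67.980
Max retention: S = 1000/(13800/203) − 10 = 325/69 in (≈ 4.710 in)
Initial abstraction Ia = S/5 = (325/69)/5 = 65/69 ≈ 0.942 in

S = 325/69 in ≈ 4.710 in; Ia = 65/69 in ≈ 0.942 in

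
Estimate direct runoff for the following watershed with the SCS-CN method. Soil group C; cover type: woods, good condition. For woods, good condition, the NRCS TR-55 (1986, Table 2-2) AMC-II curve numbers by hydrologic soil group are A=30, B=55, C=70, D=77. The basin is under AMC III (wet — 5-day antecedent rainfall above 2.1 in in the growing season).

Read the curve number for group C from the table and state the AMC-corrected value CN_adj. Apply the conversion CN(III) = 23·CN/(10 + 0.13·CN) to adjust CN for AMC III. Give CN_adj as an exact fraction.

CN_adj = 16100/191 ≈ 84.293

NRCS table: woods, good condition, soil group C → CN(II) = 70
Wet (AMC III): CN(III) = 23·70/(10 + 0.13·70) = 1610/(191/10) = 16100/191 ≈ 84.293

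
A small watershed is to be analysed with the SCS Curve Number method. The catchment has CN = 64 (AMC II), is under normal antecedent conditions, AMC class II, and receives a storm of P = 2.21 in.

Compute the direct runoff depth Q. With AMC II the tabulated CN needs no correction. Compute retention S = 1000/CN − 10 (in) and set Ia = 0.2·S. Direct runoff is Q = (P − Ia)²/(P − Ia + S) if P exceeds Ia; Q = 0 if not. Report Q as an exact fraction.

Q = 47089/268400 in ≈ 0.175 in

CN(II) = 64; AMC II needs no correction.
Max retention: S = 1000/64 − 10 = 45/8 in (≈ 5.625 in)
Ia = 0.2S: 0.2·5.625 = 1.125 in (exactly 9/8)
Since P=2.210 > Ia=1.125: effective rainfall P−Ia = 217/200 in
Q = (217/200)²/((217/200) + 45/8) = (47089/40000)/(671/100) = 47089/268400 in ≈ 0.175 in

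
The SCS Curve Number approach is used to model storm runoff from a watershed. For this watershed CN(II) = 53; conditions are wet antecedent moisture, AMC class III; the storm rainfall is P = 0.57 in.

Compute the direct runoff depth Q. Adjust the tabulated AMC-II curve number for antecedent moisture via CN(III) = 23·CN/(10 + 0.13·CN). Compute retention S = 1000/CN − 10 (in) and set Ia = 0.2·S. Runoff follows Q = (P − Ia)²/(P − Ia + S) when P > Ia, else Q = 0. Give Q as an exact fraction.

CN(III) from CN(II)=53: (23·53)/(10 + 0.13·53) = 121900/1689 ≈ 72.173
Retention S: 1000/CN − 10 with CN=72.173 → S = 4700/1219 ≈ 3.856 in
Ia = 0.2·(4700/1219) = 940/1219 in ≈ 0.771 in
P = 0.570 ≤ Ia = 0.771 in: entire storm abstracted, Q = 0.

Q = 0 in ≈ 0.000 in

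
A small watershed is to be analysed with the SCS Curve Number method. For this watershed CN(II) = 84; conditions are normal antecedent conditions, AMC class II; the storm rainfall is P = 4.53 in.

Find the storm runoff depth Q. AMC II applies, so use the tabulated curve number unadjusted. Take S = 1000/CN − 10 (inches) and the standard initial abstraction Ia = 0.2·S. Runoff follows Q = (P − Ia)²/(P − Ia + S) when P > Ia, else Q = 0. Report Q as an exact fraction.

Average conditions: CN = 84 (no AMC adjustment).
Retention S: 1000/CN − 10 with CN=84.000 → S = 40/21 ≈ 1.905 in
Initial abstraction Ia = S/5 = (40/21)/5 = 8/21 ≈ 0.381 in
Since P=4.530 > Ia=0.381: effective rainfall P−Ia = 8713/2100 in
Q: (8713/2100)² ÷ (12713/2100) = 75916369/26697300 in (≈ 2.844 in)

Q = 75916369/26697300 in ≈ 2.844 in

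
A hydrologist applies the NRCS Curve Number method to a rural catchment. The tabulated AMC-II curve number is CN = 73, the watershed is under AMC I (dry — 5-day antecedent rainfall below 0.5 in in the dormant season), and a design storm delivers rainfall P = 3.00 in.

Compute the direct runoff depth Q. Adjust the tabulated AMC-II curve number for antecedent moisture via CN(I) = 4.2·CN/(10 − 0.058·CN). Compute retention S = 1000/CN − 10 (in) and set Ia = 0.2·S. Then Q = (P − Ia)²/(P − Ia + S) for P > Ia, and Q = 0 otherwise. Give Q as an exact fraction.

Q = 133563/874321 in ≈ 0.153 in

Dry (AMC I): CN(I) = 4.2·73/(10 − 0.058·73) = (1533/5)/(2883/500) = 51100/961 ≈ 53.174
Max retention: S = 1000/(51100/961) − 10 = 4500/511 in (≈ 8.806 in)
Ia = 0.2S: 0.2·8.806 = 1.761 in (exactly 900/511)
Since P=3.000 > Ia=1.761: effective rainfall P−Ia = 633/511 in
Q = (633/511)²/((633/511) + 4500/511) = (400689/261121)/(5133/511) = 133563/874321 in ≈ 0.153 in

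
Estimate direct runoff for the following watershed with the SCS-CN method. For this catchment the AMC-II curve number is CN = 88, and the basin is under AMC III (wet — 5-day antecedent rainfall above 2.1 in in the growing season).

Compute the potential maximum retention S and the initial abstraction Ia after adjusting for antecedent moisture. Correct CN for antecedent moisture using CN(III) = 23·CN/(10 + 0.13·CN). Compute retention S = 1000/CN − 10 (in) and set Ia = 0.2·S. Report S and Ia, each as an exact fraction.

Adjust CN=88 to AMC III: 23·88/(10 + 0.13·88) → 2024 ÷ (536/25) = 6325/67 ≈ 94.403
Max retention: S = 1000/(6325/67) − 10 = 150/253 in (≈ 0.593 in)
Initial abstraction Ia = S/5 = (150/253)/5 = 30/253 ≈ 0.119 in

S = 150/253 in ≈ 0.593 in; Ia = 30/253 in ≈ 0.119 in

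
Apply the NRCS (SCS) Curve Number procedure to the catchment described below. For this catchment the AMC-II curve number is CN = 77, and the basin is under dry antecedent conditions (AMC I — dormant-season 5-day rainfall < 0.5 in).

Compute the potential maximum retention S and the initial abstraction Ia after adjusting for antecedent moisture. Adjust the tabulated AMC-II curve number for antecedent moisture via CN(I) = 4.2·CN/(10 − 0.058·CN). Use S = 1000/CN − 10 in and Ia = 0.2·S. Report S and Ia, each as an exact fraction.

CN(I) from CN(II)=77: (4.2·77)/(10 − 0.058·77) = 161700/2767 ≈ 58.439
Max retention: S = 1000/(161700/2767) − 10 = 11500/1617 in (≈ 7.112 in)
Initial abstraction Ia = S/5 = (11500/1617)/5 = 2300/1617 ≈ 1.422 in

S = 11500/1617 in ≈ 7.112 in; Ia = 2300/1617 in ≈ 1.422 in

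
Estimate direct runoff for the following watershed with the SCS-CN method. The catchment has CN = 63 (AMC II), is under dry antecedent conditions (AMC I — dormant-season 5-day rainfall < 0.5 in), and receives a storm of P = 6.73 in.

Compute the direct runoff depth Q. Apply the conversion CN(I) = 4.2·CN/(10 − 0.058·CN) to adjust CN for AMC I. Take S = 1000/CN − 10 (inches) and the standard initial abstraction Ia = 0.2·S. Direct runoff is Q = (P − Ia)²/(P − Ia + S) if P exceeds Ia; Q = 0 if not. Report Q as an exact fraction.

Dry (AMC I): CN(I) = 4.2·63/(10 − 0.058·63) = (1323/5)/(3173/500) = 132300/3173 ≈ 41.696
Max retention: S = 1000/(132300/3173) − 10 = 18500/1323 in (≈ 13.983 in)
Initial abstraction Ia = S/5 = (18500/1323)/5 = 3700/1323 ≈ 2.797 in
Excess rainfall: 6.730 − 2.797 = 3.933 in; P > Ia so Q > 0
Runoff Q = (P−Ia)²/(P−Ia+S) = (3.933)²/(3.933+13.983) = 270794303641/313601141700 ≈ 0.863 in

Q = 270794303641/313601141700 in ≈ 0.863 in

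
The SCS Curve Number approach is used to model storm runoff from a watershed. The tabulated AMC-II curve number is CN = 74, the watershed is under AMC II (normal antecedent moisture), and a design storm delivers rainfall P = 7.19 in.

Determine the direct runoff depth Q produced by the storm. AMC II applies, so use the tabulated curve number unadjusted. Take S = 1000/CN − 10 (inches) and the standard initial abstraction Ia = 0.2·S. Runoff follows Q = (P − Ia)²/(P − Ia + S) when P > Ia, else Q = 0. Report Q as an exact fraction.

Q = 576144009/136911100 in ≈ 4.208 in

Average conditions: CN = 74 (no AMC adjustment).
Retention S: 1000/CN − 10 with CN=74.000 → S = 130/37 ≈ 3.514 in
Ia = 0.2S: 0.2·3.514 = 0.703 in (exactly 26/37)
Since P=7.190 > Ia=0.703: effective rainfall P−Ia = 24003/3700 in
Runoff Q = (P−Ia)²/(P−Ia+S) = (6.487)²/(6.487+3.514) = 576144009/136911100 ≈ 4.208 in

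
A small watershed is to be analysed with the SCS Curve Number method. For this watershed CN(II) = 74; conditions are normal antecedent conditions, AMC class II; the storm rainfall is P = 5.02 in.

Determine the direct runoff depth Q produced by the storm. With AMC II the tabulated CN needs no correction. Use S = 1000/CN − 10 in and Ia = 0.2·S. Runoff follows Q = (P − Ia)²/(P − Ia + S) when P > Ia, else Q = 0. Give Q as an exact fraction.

Q = 63792169/26800950 in ≈ 2.380 in

Average conditions: CN = 74 (no AMC adjustment).
S = 1000/74 − 10 = 130/37 in ≈ 3.514 in
Ia = 0.2·(130/37) = 26/37 in ≈ 0.703 in
Excess rainfall: 5.020 − 0.703 = 4.317 in; P > Ia so Q > 0
Q: (7987/1850)² ÷ (14487/1850) = 63792169/26800950 in (≈ 2.380 in)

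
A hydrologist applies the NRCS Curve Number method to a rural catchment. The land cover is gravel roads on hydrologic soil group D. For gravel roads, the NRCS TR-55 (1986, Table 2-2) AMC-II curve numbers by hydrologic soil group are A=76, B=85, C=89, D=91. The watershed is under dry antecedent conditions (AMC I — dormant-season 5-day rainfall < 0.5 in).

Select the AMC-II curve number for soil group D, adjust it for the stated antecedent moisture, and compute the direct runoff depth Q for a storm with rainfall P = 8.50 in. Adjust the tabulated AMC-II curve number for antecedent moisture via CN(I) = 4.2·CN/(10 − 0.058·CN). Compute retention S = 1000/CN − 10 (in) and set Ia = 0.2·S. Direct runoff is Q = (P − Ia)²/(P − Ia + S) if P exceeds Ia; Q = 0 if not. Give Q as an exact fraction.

NRCS table: gravel roads, soil group D → CN(II) = 91
Dry (AMC I): CN(I) = 4.2·91/(10 − 0.058·91) = (1911/5)/(2361/500) = 63700/787 ≈ 80.940
Retention S: 1000/CN − 10 with CN=80.940 → S = 1500/637 ≈ 2.355 in
Initial abstraction Ia = S/5 = (1500/637)/5 = 300/637 ≈ 0.471 in
P − Ia = 8.500 − 0.471 = 10229/1274 ≈ 8.029 in (> 0, runoff occurs)
Q: (10229/1274)² ÷ (13229/1274) = 104632441/16853746 in (≈ 6.208 in)

Q = 104632441/16853746 in ≈ 6.208 in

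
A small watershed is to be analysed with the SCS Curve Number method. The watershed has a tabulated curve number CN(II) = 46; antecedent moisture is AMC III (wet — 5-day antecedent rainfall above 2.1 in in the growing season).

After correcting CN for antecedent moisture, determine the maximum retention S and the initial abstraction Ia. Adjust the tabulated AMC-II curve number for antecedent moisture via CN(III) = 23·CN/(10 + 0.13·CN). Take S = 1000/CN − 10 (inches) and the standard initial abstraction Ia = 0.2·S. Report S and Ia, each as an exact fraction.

Adjust CN=46 to AMC III: 23·46/(10 + 0.13·46) → 1058 ÷ (799/50) = 52900/799 ≈ 66.208
Max retention: S = 1000/(52900/799) − 10 = 2700/529 in (≈ 5.104 in)
Ia = 0.2·(2700/529) = 540/529 in ≈ 1.021 in

S = 2700/529 in ≈ 5.104 in; Ia = 540/529 in ≈ 1.021 in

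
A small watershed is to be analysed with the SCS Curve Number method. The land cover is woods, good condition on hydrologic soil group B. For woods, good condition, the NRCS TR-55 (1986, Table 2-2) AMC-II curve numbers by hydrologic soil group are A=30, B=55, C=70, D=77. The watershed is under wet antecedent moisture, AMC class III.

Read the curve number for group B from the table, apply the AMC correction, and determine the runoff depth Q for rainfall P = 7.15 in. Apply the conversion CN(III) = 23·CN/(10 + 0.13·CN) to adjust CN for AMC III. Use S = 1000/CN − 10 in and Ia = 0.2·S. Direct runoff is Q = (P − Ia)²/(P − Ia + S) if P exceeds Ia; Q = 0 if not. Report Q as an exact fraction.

NRCS table: woods, good condition, soil group B → CN(II) = 55
Adjust CN=55 to AMC III: 23·55/(10 + 0.13·55) → 1265 ÷ (343/20) = 25300/343 ≈ 73.761
Max retention: S = 1000/(25300/343) − 10 = 900/253 in (≈ 3.557 in)
Ia = 0.2S: 0.2·3.557 = 0.711 in (exactly 180/253)
Since P=7.150 > Ia=0.711: effective rainfall P−Ia = 32579/5060 in
Q = (32579/5060)²/((32579/5060) + 900/253) = (1061391241/25603600)/(50579/5060) = 1061391241/255929740 in ≈ 4.147 in

Q = 1061391241/255929740 in ≈ 4.147 in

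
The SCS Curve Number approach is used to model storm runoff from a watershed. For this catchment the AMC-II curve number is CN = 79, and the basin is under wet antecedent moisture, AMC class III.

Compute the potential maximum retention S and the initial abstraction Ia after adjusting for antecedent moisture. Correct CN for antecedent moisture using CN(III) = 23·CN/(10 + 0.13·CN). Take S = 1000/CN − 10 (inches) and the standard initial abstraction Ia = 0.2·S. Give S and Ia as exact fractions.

CN(III) from CN(II)=79: (23·79)/(10 + 0.13·79) = 181700/2027 ≈ 89.640
Retention S: 1000/CN − 10 with CN=89.640 → S = 2100/1817 ≈ 1.156 in
Initial abstraction Ia = S/5 = (2100/1817)/5 = 420/1817 ≈ 0.231 in

S = 2100/1817 in ≈ 1.156 in; Ia = 420/1817 in ≈ 0.231 in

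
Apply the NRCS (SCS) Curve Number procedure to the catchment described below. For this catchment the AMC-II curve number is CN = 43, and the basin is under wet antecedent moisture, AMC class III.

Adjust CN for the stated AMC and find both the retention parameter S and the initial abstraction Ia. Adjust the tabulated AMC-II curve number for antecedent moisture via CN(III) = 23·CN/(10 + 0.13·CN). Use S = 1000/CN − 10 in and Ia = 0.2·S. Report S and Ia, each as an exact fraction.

S = 5700/989 in ≈ 5.763 in; Ia = 1140/989 in ≈ 1.153 in

Adjust CN=43 to AMC III: 23·43/(10 + 0.13·43) → 989 ÷ (1559/100) = 98900/1559 ≈ 63.438
Retention S: 1000/CN − 10 with CN=63.438 → S = 5700/989 ≈ 5.763 in
Ia = 0.2S: 0.2·5.763 = 1.153 in (exactly 1140/989)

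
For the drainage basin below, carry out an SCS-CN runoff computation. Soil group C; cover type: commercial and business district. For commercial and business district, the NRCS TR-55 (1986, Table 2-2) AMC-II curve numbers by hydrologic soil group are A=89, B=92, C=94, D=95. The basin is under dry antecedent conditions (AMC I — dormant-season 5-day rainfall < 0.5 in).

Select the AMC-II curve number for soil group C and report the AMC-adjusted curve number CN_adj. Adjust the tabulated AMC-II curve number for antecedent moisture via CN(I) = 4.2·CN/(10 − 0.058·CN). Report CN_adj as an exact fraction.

CN_adj = 32900/379 ≈ 86.807

NRCS table: commercial and business district, soil group C → CN(II) = 94
Dry (AMC I): CN(I) = 4.2·94/(10 − 0.058·94) = (1974/5)/(1137/250) = 32900/379 ≈ 86.807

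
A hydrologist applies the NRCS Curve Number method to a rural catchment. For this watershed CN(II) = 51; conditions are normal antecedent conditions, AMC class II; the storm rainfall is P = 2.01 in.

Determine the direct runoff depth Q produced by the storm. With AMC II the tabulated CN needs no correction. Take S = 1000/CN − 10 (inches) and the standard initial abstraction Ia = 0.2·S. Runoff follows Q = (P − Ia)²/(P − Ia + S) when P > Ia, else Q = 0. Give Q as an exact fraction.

Q = 203401/252200100 in ≈ 0.001 in

AMC II — tabulated CN = 51 applies directly.
Retention S: 1000/CN − 10 with CN=51.000 → S = 490/51 ≈ 9.608 in
Ia = 0.2S: 0.2·9.608 = 1.922 in (exactly 98/51)
P − Ia = 2.010 − 1.922 = 451/5100 ≈ 0.088 in (> 0, runoff occurs)
Runoff Q = (P−Ia)²/(P−Ia+S) = (0.088)²/(0.088+9.608) = 203401/252200100 ≈ 0.001 in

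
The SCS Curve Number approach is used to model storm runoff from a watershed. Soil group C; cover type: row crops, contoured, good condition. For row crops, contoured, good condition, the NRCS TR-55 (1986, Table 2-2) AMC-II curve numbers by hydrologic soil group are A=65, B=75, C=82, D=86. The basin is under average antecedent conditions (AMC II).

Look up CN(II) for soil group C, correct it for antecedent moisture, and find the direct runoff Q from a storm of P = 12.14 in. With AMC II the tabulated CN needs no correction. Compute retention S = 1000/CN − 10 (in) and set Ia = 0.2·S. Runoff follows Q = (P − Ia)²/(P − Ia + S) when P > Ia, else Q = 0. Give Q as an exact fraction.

Q = 575376169/58398350 in ≈ 9.853 in

NRCS table: row crops, contoured, good condition, soil group C → CN(II) = 82
AMC II — tabulated CN = 82 applies directly.
Retention S: 1000/CN − 10 with CN=82.000 → S = 90/41 ≈ 2.195 in
Initial abstraction Ia = S/5 = (90/41)/5 = 18/41 ≈ 0.439 in
P − Ia = 12.140 − 0.439 = 23987/2050 ≈ 11.701 in (> 0, runoff occurs)
Runoff Q = (P−Ia)²/(P−Ia+S) = (11.701)²/(11.701+2.195) = 575376169/58398350 ≈ 9.853 in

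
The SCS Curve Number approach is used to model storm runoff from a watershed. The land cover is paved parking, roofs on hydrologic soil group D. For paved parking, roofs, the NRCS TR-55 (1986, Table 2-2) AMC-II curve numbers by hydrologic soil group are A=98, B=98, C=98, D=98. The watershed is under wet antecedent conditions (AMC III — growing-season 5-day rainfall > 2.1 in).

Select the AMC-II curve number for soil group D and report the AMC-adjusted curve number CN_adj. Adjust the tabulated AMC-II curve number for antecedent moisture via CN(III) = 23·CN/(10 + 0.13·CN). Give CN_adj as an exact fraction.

NRCS table: paved parking, roofs, soil group D → CN(II) = 98
Wet (AMC III): CN(III) = 23·98/(10 + 0.13·98) = 2254/(1137/50) = 112700/1137 ≈ 99.120

CN_adj = 112700/1137 ≈ 99.120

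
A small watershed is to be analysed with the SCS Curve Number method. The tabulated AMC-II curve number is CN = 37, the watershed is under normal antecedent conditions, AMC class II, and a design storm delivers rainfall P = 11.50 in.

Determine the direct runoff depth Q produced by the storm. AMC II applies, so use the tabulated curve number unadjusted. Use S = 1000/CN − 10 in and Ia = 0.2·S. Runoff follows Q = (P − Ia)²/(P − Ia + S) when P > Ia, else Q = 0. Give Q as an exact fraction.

AMC II — tabulated CN = 37 applies directly.
Max retention: S = 1000/37 − 10 = 630/37 in (≈ 17.027 in)
Ia = 0.2·(630/37) = 126/37 in ≈ 3.405 in
Since P=11.500 > Ia=3.405: effective rainfall P−Ia = 599/74 in
Runoff Q = (P−Ia)²/(P−Ia+S) = (8.095)²/(8.095+17.027) = 358801/137566 ≈ 2.608 in

Q = 358801/137566 in ≈ 2.608 in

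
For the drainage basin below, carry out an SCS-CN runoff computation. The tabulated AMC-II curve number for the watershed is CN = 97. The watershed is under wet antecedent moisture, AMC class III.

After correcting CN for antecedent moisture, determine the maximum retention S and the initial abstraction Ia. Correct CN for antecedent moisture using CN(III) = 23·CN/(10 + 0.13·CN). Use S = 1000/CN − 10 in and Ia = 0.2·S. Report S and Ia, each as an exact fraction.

CN(III) from CN(II)=97: (23·97)/(10 + 0.13·97) = 223100/2261 ≈ 98.673
Max retention: S = 1000/(223100/2261) − 10 = 300/2231 in (≈ 0.134 in)
Ia = 0.2·(300/2231) = 60/2231 in ≈ 0.027 in

S = 300/2231 in ≈ 0.134 in; Ia = 60/2231 in ≈ 0.027 in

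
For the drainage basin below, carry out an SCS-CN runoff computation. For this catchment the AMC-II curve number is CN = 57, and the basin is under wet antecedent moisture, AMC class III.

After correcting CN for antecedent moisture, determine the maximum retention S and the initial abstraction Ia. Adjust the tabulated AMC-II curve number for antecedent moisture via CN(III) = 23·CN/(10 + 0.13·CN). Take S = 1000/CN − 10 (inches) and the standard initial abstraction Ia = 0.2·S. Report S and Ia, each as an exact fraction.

Wet (AMC III): CN(III) = 23·57/(10 + 0.13·57) = 1311/(1741/100) = 131100/1741 ≈ 75.302
Retention S: 1000/CN − 10 with CN=75.302 → S = 4300/1311 ≈ 3.280 in
Ia = 0.2S: 0.2·3.280 = 0.656 in (exactly 860/1311)

S = 4300/1311 in ≈ 3.280 in; Ia = 860/1311 in ≈ 0.656 in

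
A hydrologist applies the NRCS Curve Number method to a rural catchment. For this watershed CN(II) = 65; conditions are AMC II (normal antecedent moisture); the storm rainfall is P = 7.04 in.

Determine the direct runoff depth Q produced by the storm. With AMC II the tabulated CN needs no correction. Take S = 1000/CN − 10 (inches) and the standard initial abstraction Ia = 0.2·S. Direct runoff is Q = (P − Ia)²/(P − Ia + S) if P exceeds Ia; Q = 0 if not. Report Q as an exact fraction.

Q = 938961/299650 in ≈ 3.134 in

Average conditions: CN = 65 (no AMC adjustment).
S = 1000/65 − 10 = 70/13 in ≈ 5.385 in
Initial abstraction Ia = S/5 = (70/13)/5 = 14/13 ≈ 1.077 in
Since P=7.040 > Ia=1.077: effective rainfall P−Ia = 1938/325 in
Runoff Q = (P−Ia)²/(P−Ia+S) = (5.963)²/(5.963+5.385) = 938961/299650 ≈ 3.134 in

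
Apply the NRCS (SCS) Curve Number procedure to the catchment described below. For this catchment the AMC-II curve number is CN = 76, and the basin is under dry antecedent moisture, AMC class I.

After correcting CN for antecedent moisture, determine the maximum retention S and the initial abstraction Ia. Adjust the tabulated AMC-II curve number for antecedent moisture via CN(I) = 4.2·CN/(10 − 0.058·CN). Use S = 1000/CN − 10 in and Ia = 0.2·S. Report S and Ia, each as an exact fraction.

Dry (AMC I): CN(I) = 4.2·76/(10 − 0.058·76) = (1596/5)/(699/125) = 13300/233 ≈ 57.082
Retention S: 1000/CN − 10 with CN=57.082 → S = 1000/133 ≈ 7.519 in
Initial abstraction Ia = S/5 = (1000/133)/5 = 200/133 ≈ 1.504 in

S = 1000/133 in ≈ 7.519 in; Ia = 200/133 in ≈ 1.504 in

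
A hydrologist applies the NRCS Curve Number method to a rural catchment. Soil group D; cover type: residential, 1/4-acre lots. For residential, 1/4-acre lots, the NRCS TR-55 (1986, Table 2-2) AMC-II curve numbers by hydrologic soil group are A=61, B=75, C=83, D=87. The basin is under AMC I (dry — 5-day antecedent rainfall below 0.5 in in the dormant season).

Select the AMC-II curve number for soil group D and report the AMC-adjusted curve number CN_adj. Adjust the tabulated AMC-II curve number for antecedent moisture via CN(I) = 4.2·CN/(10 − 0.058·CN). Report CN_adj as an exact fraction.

NRCS table: residential, 1/4-acre lots, soil group D → CN(II) = 87
Dry (AMC I): CN(I) = 4.2·87/(10 − 0.058·87) = (1827/5)/(2477/500) = 182700/2477 ≈ 73.759

CN_adj = 182700/2477 ≈ 73.759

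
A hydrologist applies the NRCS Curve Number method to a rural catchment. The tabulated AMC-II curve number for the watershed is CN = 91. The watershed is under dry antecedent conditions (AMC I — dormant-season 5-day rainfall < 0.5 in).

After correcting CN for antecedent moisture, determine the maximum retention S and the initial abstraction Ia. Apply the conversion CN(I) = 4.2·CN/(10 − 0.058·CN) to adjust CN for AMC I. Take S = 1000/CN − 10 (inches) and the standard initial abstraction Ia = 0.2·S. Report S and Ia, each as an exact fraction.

Dry (AMC I): CN(I) = 4.2·91/(10 − 0.058·91) = (1911/5)/(2361/500) = 63700/787 ≈ 80.940
Max retention: S = 1000/(63700/787) − 10 = 1500/637 in (≈ 2.355 in)
Ia = 0.2S: 0.2·2.355 = 0.471 in (exactly 300/637)

S = 1500/637 in ≈ 2.355 in; Ia = 300/637 in ≈ 0.471 in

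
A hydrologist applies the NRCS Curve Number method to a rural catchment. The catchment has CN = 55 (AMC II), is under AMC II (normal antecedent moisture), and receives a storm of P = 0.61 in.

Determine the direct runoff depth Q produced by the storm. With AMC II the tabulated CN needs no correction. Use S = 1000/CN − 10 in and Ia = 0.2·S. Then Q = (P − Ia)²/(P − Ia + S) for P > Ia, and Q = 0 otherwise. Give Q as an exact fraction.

Q = 0 in ≈ 0.000 in

CN(II) = 55; AMC II needs no correction.
S = 1000/55 − 10 = 90/11 in ≈ 8.182 in
Initial abstraction Ia = S/5 = (90/11)/5 = 18/11 ≈ 1.636 in
P = 0.610 ≤ Ia = 1.636 in: entire storm abstracted, Q = 0.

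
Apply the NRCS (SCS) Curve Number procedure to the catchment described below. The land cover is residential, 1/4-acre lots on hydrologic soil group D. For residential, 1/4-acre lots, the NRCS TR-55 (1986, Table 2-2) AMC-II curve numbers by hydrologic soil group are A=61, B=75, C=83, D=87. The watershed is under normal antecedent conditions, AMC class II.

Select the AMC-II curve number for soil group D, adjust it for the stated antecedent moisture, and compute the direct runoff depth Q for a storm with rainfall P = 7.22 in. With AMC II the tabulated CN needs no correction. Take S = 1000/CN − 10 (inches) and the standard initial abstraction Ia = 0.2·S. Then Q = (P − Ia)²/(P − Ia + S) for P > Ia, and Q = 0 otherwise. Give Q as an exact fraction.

NRCS table: residential, 1/4-acre lots, soil group D → CN(II) = 87
AMC II — tabulated CN = 87 applies directly.
Retention S: 1000/CN − 10 with CN=87.000 → S = 130/87 ≈ 1.494 in
Ia = 0.2S: 0.2·1.494 = 0.299 in (exactly 26/87)
P − Ia = 7.220 − 0.299 = 30107/4350 ≈ 6.921 in (> 0, runoff occurs)
Q = (30107/4350)²/((30107/4350) + 130/87) = (906431449/18922500)/(36607/4350) = 906431449/159240450 in ≈ 5.692 in

Q = 906431449/159240450 in ≈ 5.692 in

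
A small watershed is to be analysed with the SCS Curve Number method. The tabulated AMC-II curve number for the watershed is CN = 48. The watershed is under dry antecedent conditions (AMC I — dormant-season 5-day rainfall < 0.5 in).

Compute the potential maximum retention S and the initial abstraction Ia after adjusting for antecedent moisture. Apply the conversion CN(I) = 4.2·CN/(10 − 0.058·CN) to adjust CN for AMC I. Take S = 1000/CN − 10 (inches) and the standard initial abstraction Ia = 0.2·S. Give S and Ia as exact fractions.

S = 1625/63 in ≈ 25.794 in; Ia = 325/63 in ≈ 5.159 in

Dry (AMC I): CN(I) = 4.2·48/(10 − 0.058·48) = (1008/5)/(902/125) = 12600/451 ≈ 27.938
Retention S: 1000/CN − 10 with CN=27.938 → S = 1625/63 ≈ 25.794 in
Ia = 0.2·(1625/63) = 325/63 in ≈ 5.159 in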